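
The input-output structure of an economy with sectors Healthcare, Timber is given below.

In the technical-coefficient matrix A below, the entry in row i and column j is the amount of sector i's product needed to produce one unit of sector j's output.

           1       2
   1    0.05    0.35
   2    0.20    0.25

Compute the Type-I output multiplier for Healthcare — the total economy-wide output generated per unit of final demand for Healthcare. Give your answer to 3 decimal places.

I − A =
  [   0.95    -0.35]
  [  -0.20     0.75]
det(I−A) = (0.95)(0.75) − (-0.35)(-0.20) = 0.6425
adj(I−A) = [[0.75, 0.35], [0.20, 0.95]]
(I − A)⁻¹ = adj(I−A) / det(I−A) ≈
  [   1.1673     0.5447]
  [   0.3113     1.4786]
The output multiplier for sector j is the column-j sum of the Leontief inverse (I − A)⁻¹ = adj(I−A) / det(I−A).
Column 1 of adj(I−A): (0.75, 0.20); det(I−A) = 0.6425.
m_1 = (0.75 + 0.20) / 0.6425 = 0.95 / 0.6425 ≈ 1.479.

m_1 = 1.479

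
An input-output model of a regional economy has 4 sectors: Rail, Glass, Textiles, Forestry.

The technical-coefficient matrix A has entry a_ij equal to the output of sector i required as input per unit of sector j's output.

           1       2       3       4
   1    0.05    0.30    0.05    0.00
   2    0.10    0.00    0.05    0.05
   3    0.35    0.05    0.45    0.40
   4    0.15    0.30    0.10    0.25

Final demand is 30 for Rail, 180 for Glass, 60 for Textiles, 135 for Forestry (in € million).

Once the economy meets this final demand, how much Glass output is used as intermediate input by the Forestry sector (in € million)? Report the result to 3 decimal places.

I − A =
  [   0.95    -0.30    -0.05     0.00]
  [  -0.10     1.00    -0.05    -0.05]
  [  -0.35    -0.05     0.55    -0.40]
  [  -0.15    -0.30    -0.10     0.75]
Compute the cofactors C_ij = (−1)^(i+j)·(3×3 minor ij) of I−A; the adjugate is their transpose:
adj(I−A) = Cᵀ =
  [ 0.356125   0.119625   0.049500   0.034375]
  [ 0.059250   0.337750   0.044500   0.046250]
  [ 0.333375   0.246375   0.673500   0.375625]
  [ 0.139375   0.191875   0.117500   0.480625]
det(I−A) = Σ_j (I−A)_1j·C_1j = (0.95)(0.356125) + (-0.30)(0.059250) + (-0.05)(0.333375) + (0.00)(0.139375) = 0.303875
(I − A)⁻¹ = adj(I−A) / det(I−A) ≈
  [   1.1719     0.3937     0.1629     0.1131]
  [   0.1950     1.1115     0.1464     0.1522]
  [   1.0971     0.8108     2.2164     1.2361]
  [   0.4587     0.6314     0.3867     1.5817]
First solve x = (I − A)⁻¹ d = adj(I−A)·d / det(I−A); in particular x_4 = (0.139375·30 + 0.191875·180 + 0.117500·60 + 0.480625·135) / 0.303875 = 110.653125 / 0.303875 ≈ 364.14027.
Intermediate flow from 2 to 4: z_24 = a_24 · x_4 = 0.05 × 110.653125 / 0.303875 = 5.53265625 / 0.303875 ≈ 18.207.

z_24 = 18.207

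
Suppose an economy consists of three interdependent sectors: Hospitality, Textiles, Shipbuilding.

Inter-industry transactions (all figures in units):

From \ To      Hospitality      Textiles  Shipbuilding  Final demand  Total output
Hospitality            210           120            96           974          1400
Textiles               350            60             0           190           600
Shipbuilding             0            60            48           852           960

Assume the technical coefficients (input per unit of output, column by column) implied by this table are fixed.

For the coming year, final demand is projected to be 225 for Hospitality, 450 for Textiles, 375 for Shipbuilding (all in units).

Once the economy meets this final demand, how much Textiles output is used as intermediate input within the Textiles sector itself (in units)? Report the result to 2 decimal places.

z_22 = 62.98

Technical coefficients a_ij = z_ij / X_j:
  a_11 = 210/1400 = 0.15, a_21 = 350/1400 = 0.25, a_31 = 0/1400 = 0.00
  a_12 = 120/600 = 0.20, a_22 = 60/600 = 0.10, a_32 = 60/600 = 0.10
  a_13 = 96/960 = 0.10, a_23 = 0/960 = 0.00, a_33 = 48/960 = 0.05
I − A =
  [   0.85    -0.20    -0.10]
  [  -0.25     0.90     0.00]
  [   0.00    -0.10     0.95]
Cofactors of I−A, C_ij = (−1)^(i+j)·(minor ij) (rows/columns in the sector order above):
  C_11 = (0.90)(0.95) − (0.00)(-0.10) = 0.8550
  C_12 = −[(-0.25)(0.95) − (0.00)(0.00)] = 0.2375
  C_13 = (-0.25)(-0.10) − (0.90)(0.00) = 0.0250
  C_21 = −[(-0.20)(0.95) − (-0.10)(-0.10)] = 0.2000
  C_22 = (0.85)(0.95) − (-0.10)(0.00) = 0.8075
  C_23 = −[(0.85)(-0.10) − (-0.20)(0.00)] = 0.0850
  C_31 = (-0.20)(0.00) − (-0.10)(0.90) = 0.0900
  C_32 = −[(0.85)(0.00) − (-0.10)(-0.25)] = 0.0250
  C_33 = (0.85)(0.90) − (-0.20)(-0.25) = 0.7150
det(I−A) = Σ_j (I−A)_1j·C_1j = (0.85)(0.8550) + (-0.20)(0.2375) + (-0.10)(0.0250) = 0.67675
adj(I−A) = Cᵀ =
  [ 0.8550   0.2000   0.0900]
  [ 0.2375   0.8075   0.0250]
  [ 0.0250   0.0850   0.7150]
(I − A)⁻¹ = adj(I−A) / det(I−A) ≈
  [   1.2634     0.2955     0.1330]
  [   0.3509     1.1932     0.0369]
  [   0.0369     0.1256     1.0565]
First solve x = (I − A)⁻¹ d = adj(I−A)·d / det(I−A); in particular x_2 = (0.2375·225 + 0.8075·450 + 0.0250·375) / 0.67675 = 426.1875 / 0.67675 ≈ 629.7562.
Intermediate flow from 2 to 2: z_22 = a_22 · x_2 = 0.10 × 426.1875 / 0.67675 = 42.61875 / 0.67675 ≈ 62.98.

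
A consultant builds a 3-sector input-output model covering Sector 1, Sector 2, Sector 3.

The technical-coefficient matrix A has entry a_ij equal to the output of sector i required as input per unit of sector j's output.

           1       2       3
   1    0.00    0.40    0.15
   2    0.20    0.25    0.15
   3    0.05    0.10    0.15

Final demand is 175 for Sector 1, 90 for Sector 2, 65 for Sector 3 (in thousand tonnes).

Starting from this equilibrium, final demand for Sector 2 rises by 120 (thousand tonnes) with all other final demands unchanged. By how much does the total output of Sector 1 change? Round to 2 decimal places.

I − A =
  [   1.00    -0.40    -0.15]
  [  -0.20     0.75    -0.15]
  [  -0.05    -0.10     0.85]
Cofactors of I−A, C_ij = (−1)^(i+j)·(minor ij) (rows/columns in the sector order above):
  C_11 = (0.75)(0.85) − (-0.15)(-0.10) = 0.6225
  C_12 = −[(-0.20)(0.85) − (-0.15)(-0.05)] = 0.1775
  C_13 = (-0.20)(-0.10) − (0.75)(-0.05) = 0.0575
  C_21 = −[(-0.40)(0.85) − (-0.15)(-0.10)] = 0.3550
  C_22 = (1.00)(0.85) − (-0.15)(-0.05) = 0.8425
  C_23 = −[(1.00)(-0.10) − (-0.40)(-0.05)] = 0.1200
  C_31 = (-0.40)(-0.15) − (-0.15)(0.75) = 0.1725
  C_32 = −[(1.00)(-0.15) − (-0.15)(-0.20)] = 0.1800
  C_33 = (1.00)(0.75) − (-0.40)(-0.20) = 0.6700
det(I−A) = Σ_j (I−A)_1j·C_1j = (1.00)(0.6225) + (-0.40)(0.1775) + (-0.15)(0.0575) = 0.542875
adj(I−A) = Cᵀ =
  [ 0.6225   0.3550   0.1725]
  [ 0.1775   0.8425   0.1800]
  [ 0.0575   0.1200   0.6700]
(I − A)⁻¹ = adj(I−A) / det(I−A) ≈
  [   1.1467     0.6539     0.3178]
  [   0.3270     1.5519     0.3316]
  [   0.1059     0.2210     1.2342]
Δx = (I − A)⁻¹ Δd with Δd having +120 in the Sector 2 component and 0 elsewhere.
So Δx_1 = L_12 · (+120), where L_12 = adj(I−A)_12 / det(I−A) = 0.3550 / 0.542875.
Δx_1 = 0.3550 × (+120) / 0.542875 = 42.60 / 0.542875 ≈ 78.47.

Δx_1 = 78.47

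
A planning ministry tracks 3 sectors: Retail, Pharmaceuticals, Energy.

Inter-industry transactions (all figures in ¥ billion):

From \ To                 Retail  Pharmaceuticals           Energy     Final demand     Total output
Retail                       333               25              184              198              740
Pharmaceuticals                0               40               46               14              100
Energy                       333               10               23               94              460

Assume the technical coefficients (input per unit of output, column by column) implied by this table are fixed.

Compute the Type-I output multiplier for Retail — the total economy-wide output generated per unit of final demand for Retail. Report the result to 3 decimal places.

m_1 = 4.636

Technical coefficients a_ij = z_ij / X_j:
  a_11 = 333/740 = 0.45, a_21 = 0/740 = 0.00, a_31 = 333/740 = 0.45
  a_12 = 25/100 = 0.25, a_22 = 40/100 = 0.40, a_32 = 10/100 = 0.10
  a_13 = 184/460 = 0.40, a_23 = 46/460 = 0.10, a_33 = 23/460 = 0.05
I − A =
  [   0.55    -0.25    -0.40]
  [   0.00     0.60    -0.10]
  [  -0.45    -0.10     0.95]
Cofactors of I−A, C_ij = (−1)^(i+j)·(minor ij) (rows/columns in the sector order above):
  C_11 = (0.60)(0.95) − (-0.10)(-0.10) = 0.5600
  C_12 = −[(0.00)(0.95) − (-0.10)(-0.45)] = 0.0450
  C_13 = (0.00)(-0.10) − (0.60)(-0.45) = 0.2700
  C_21 = −[(-0.25)(0.95) − (-0.40)(-0.10)] = 0.2775
  C_22 = (0.55)(0.95) − (-0.40)(-0.45) = 0.3425
  C_23 = −[(0.55)(-0.10) − (-0.25)(-0.45)] = 0.1675
  C_31 = (-0.25)(-0.10) − (-0.40)(0.60) = 0.2650
  C_32 = −[(0.55)(-0.10) − (-0.40)(0.00)] = 0.0550
  C_33 = (0.55)(0.60) − (-0.25)(0.00) = 0.3300
det(I−A) = Σ_j (I−A)_1j·C_1j = (0.55)(0.5600) + (-0.25)(0.0450) + (-0.40)(0.2700) = 0.18875
adj(I−A) = Cᵀ =
  [ 0.5600   0.2775   0.2650]
  [ 0.0450   0.3425   0.0550]
  [ 0.2700   0.1675   0.3300]
(I − A)⁻¹ = adj(I−A) / det(I−A) ≈
  [   2.9669     1.4702     1.4040]
  [   0.2384     1.8146     0.2914]
  [   1.4305     0.8874     1.7483]
The output multiplier for sector j is the column-j sum of the Leontief inverse (I − A)⁻¹ = adj(I−A) / det(I−A).
Column 1 of adj(I−A): (0.5600, 0.0450, 0.2700); det(I−A) = 0.18875.
m_1 = (0.5600 + 0.0450 + 0.2700) / 0.18875 = 0.875 / 0.18875 ≈ 4.636.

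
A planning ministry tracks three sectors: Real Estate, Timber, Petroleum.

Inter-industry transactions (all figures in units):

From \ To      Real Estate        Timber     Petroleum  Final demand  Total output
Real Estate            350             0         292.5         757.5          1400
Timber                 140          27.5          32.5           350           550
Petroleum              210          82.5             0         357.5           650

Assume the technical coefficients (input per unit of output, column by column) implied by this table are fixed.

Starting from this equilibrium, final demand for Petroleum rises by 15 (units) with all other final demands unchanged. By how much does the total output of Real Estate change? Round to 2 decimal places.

Technical coefficients a_ij = z_ij / X_j:
  a_RR = 350/1400 = 0.25, a_TR = 140/1400 = 0.10, a_PR = 210/1400 = 0.15
  a_RT = 0/550 = 0.00, a_TT = 27.5/550 = 0.05, a_PT = 82.5/550 = 0.15
  a_RP = 292.5/650 = 0.45, a_TP = 32.5/650 = 0.05, a_PP = 0/650 = 0.00
I − A =
  [   0.75     0.00    -0.45]
  [  -0.10     0.95    -0.05]
  [  -0.15    -0.15     1.00]
Cofactors of I−A, C_ij = (−1)^(i+j)·(minor ij) (rows/columns in the sector order above):
  C_11 = (0.95)(1.00) − (-0.05)(-0.15) = 0.9425
  C_12 = −[(-0.10)(1.00) − (-0.05)(-0.15)] = 0.1075
  C_13 = (-0.10)(-0.15) − (0.95)(-0.15) = 0.1575
  C_21 = −[(0.00)(1.00) − (-0.45)(-0.15)] = 0.0675
  C_22 = (0.75)(1.00) − (-0.45)(-0.15) = 0.6825
  C_23 = −[(0.75)(-0.15) − (0.00)(-0.15)] = 0.1125
  C_31 = (0.00)(-0.05) − (-0.45)(0.95) = 0.4275
  C_32 = −[(0.75)(-0.05) − (-0.45)(-0.10)] = 0.0825
  C_33 = (0.75)(0.95) − (0.00)(-0.10) = 0.7125
det(I−A) = Σ_j (I−A)_1j·C_1j = (0.75)(0.9425) + (0.00)(0.1075) + (-0.45)(0.1575) = 0.6360
adj(I−A) = Cᵀ =
  [ 0.9425   0.0675   0.4275]
  [ 0.1075   0.6825   0.0825]
  [ 0.1575   0.1125   0.7125]
(I − A)⁻¹ = adj(I−A) / det(I−A) ≈
  [   1.4819     0.1061     0.6722]
  [   0.1690     1.0731     0.1297]
  [   0.2476     0.1769     1.1203]
Δx = (I − A)⁻¹ Δd with Δd having +15 in the Petroleum component and 0 elsewhere.
So Δx_R = L_RP · (+15), where L_RP = adj(I−A)_RP / det(I−A) = 0.4275 / 0.6360.
Δx_R = 0.4275 × (+15) / 0.6360 = 6.4125 / 0.6360 ≈ 10.08.

Δx_R = 10.08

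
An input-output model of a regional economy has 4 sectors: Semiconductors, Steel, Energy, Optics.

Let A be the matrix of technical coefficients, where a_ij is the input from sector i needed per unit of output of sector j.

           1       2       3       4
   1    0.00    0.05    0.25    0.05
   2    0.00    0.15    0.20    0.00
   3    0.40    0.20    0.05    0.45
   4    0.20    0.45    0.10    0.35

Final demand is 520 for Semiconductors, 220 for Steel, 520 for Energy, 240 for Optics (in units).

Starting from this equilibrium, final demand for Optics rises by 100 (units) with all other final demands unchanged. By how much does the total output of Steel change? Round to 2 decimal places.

I − A =
  [   1.00    -0.05    -0.25    -0.05]
  [   0.00     0.85    -0.20     0.00]
  [  -0.40    -0.20     0.95    -0.45]
  [  -0.20    -0.45    -0.10     0.65]
Compute the cofactors C_ij = (−1)^(i+j)·(3×3 minor ij) of I−A; the adjugate is their transpose:
adj(I−A) = Cᵀ =
  [ 0.420125   0.134125   0.153375   0.138500]
  [ 0.070000   0.473500   0.128000   0.094000]
  [ 0.297500   0.357000   0.544000   0.399500]
  [ 0.223500   0.424000   0.219500   0.678500]
det(I−A) = Σ_j (I−A)_1j·C_1j = (1.00)(0.420125) + (-0.05)(0.070000) + (-0.25)(0.297500) + (-0.05)(0.223500) = 0.331075
(I − A)⁻¹ = adj(I−A) / det(I−A) ≈
  [   1.2690     0.4051     0.4633     0.4183]
  [   0.2114     1.4302     0.3866     0.2839]
  [   0.8986     1.0783     1.6431     1.2067]
  [   0.6751     1.2807     0.6630     2.0494]
Δx = (I − A)⁻¹ Δd with Δd having +100 in the Optics component and 0 elsewhere.
So Δx_2 = L_24 · (+100), where L_24 = adj(I−A)_24 / det(I−A) = 0.094000 / 0.331075.
Δx_2 = 0.094000 × (+100) / 0.331075 = 9.40 / 0.331075 ≈ 28.39.

Δx_2 = 28.39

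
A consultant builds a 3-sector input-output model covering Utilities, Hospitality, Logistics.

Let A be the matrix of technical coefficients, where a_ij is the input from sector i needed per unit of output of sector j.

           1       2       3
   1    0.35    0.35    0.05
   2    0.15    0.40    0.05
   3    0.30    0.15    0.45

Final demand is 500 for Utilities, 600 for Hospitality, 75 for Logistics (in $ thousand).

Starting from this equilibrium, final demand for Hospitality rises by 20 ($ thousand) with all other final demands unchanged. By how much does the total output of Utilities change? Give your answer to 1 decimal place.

I − A =
  [   0.65    -0.35    -0.05]
  [  -0.15     0.60    -0.05]
  [  -0.30    -0.15     0.55]
Cofactors of I−A, C_ij = (−1)^(i+j)·(minor ij) (rows/columns in the sector order above):
  C_11 = (0.60)(0.55) − (-0.05)(-0.15) = 0.3225
  C_12 = −[(-0.15)(0.55) − (-0.05)(-0.30)] = 0.0975
  C_13 = (-0.15)(-0.15) − (0.60)(-0.30) = 0.2025
  C_21 = −[(-0.35)(0.55) − (-0.05)(-0.15)] = 0.2000
  C_22 = (0.65)(0.55) − (-0.05)(-0.30) = 0.3425
  C_23 = −[(0.65)(-0.15) − (-0.35)(-0.30)] = 0.2025
  C_31 = (-0.35)(-0.05) − (-0.05)(0.60) = 0.0475
  C_32 = −[(0.65)(-0.05) − (-0.05)(-0.15)] = 0.0400
  C_33 = (0.65)(0.60) − (-0.35)(-0.15) = 0.3375
det(I−A) = Σ_j (I−A)_1j·C_1j = (0.65)(0.3225) + (-0.35)(0.0975) + (-0.05)(0.2025) = 0.165375
adj(I−A) = Cᵀ =
  [ 0.3225   0.2000   0.0475]
  [ 0.0975   0.3425   0.0400]
  [ 0.2025   0.2025   0.3375]
(I − A)⁻¹ = adj(I−A) / det(I−A) ≈
  [   1.9501     1.2094     0.2872]
  [   0.5896     2.0711     0.2419]
  [   1.2245     1.2245     2.0408]
Δx = (I − A)⁻¹ Δd with Δd having +20 in the Hospitality component and 0 elsewhere.
So Δx_1 = L_12 · (+20), where L_12 = adj(I−A)_12 / det(I−A) = 0.2000 / 0.165375.
Δx_1 = 0.2000 × (+20) / 0.165375 = 4.00 / 0.165375 ≈ 24.2.

Δx_1 = 24.2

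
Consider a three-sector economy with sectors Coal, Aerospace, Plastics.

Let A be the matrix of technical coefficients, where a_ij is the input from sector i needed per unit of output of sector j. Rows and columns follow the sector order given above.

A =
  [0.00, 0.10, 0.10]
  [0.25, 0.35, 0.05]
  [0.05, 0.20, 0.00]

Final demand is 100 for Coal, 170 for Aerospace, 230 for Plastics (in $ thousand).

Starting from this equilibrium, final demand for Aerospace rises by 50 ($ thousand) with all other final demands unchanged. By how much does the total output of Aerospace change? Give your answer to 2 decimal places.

Δx_2 = 82.03

I − A =
  [   1.00    -0.10    -0.10]
  [  -0.25     0.65    -0.05]
  [  -0.05    -0.20     1.00]
Cofactors of I−A, C_ij = (−1)^(i+j)·(minor ij) (rows/columns in the sector order above):
  C_11 = (0.65)(1.00) − (-0.05)(-0.20) = 0.6400
  C_12 = −[(-0.25)(1.00) − (-0.05)(-0.05)] = 0.2525
  C_13 = (-0.25)(-0.20) − (0.65)(-0.05) = 0.0825
  C_21 = −[(-0.10)(1.00) − (-0.10)(-0.20)] = 0.1200
  C_22 = (1.00)(1.00) − (-0.10)(-0.05) = 0.9950
  C_23 = −[(1.00)(-0.20) − (-0.10)(-0.05)] = 0.2050
  C_31 = (-0.10)(-0.05) − (-0.10)(0.65) = 0.0700
  C_32 = −[(1.00)(-0.05) − (-0.10)(-0.25)] = 0.0750
  C_33 = (1.00)(0.65) − (-0.10)(-0.25) = 0.6250
det(I−A) = Σ_j (I−A)_1j·C_1j = (1.00)(0.6400) + (-0.10)(0.2525) + (-0.10)(0.0825) = 0.6065
adj(I−A) = Cᵀ =
  [ 0.6400   0.1200   0.0700]
  [ 0.2525   0.9950   0.0750]
  [ 0.0825   0.2050   0.6250]
(I − A)⁻¹ = adj(I−A) / det(I−A) ≈
  [   1.0552     0.1979     0.1154]
  [   0.4163     1.6406     0.1237]
  [   0.1360     0.3380     1.0305]
Δx = (I − A)⁻¹ Δd with Δd having +50 in the Aerospace component and 0 elsewhere.
So Δx_2 = L_22 · (+50), where L_22 = adj(I−A)_22 / det(I−A) = 0.9950 / 0.6065.
Δx_2 = 0.9950 × (+50) / 0.6065 = 49.75 / 0.6065 ≈ 82.03.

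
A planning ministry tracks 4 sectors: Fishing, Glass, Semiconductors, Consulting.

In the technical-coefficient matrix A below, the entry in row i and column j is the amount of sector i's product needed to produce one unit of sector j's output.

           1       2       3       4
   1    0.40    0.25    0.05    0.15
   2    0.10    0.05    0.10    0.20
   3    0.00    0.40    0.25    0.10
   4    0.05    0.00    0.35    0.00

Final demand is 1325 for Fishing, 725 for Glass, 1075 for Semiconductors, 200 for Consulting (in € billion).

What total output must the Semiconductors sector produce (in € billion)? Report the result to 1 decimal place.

I − A =
  [   0.60    -0.25    -0.05    -0.15]
  [  -0.10     0.95    -0.10    -0.20]
  [   0.00    -0.40     0.75    -0.10]
  [  -0.05     0.00    -0.35     1.00]
Compute the cofactors C_ij = (−1)^(i+j)·(3×3 minor ij) of I−A; the adjugate is their transpose:
adj(I−A) = Cᵀ =
  [ 0.611250   0.219750   0.139875   0.149625]
  [ 0.079500   0.423125   0.112000   0.107750]
  [ 0.048750   0.238250   0.535375   0.108500]
  [ 0.047625   0.094375   0.194375   0.382750]
det(I−A) = Σ_j (I−A)_1j·C_1j = (0.60)(0.611250) + (-0.25)(0.079500) + (-0.05)(0.048750) + (-0.15)(0.047625) = 0.33729375
(I − A)⁻¹ = adj(I−A) / det(I−A) ≈
  [   1.8122     0.6515     0.4147     0.4436]
  [   0.2357     1.2545     0.3321     0.3195]
  [   0.1445     0.7064     1.5873     0.3217]
  [   0.1412     0.2798     0.5763     1.1348]
x = (I − A)⁻¹ d = adj(I−A)·d / det(I−A), with det(I−A) = 0.33729375:
  x_1 = (0.611250·1325 + 0.219750·725 + 0.139875·1075 + 0.149625·200) / 0.33729375 = 1149.515625 / 0.33729375 ≈ 3408.1
  x_2 = (0.079500·1325 + 0.423125·725 + 0.112000·1075 + 0.107750·200) / 0.33729375 = 554.053125 / 0.33729375 ≈ 1642.6
  x_3 = (0.048750·1325 + 0.238250·725 + 0.535375·1075 + 0.108500·200) / 0.33729375 = 834.553125 / 0.33729375 ≈ 2474.3
  x_4 = (0.047625·1325 + 0.094375·725 + 0.194375·1075 + 0.382750·200) / 0.33729375 = 417.028125 / 0.33729375 ≈ 1236.4

x_3 = 2474.3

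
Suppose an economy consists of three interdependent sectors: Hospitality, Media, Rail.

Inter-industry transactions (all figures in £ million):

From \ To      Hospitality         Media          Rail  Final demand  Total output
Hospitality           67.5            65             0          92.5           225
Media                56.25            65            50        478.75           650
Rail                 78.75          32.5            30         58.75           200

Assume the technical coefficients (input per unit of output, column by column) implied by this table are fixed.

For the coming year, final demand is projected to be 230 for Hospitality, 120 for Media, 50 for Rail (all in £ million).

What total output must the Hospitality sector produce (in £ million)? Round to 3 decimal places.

Technical coefficients a_ij = z_ij / X_j:
  a_11 = 67.5/225 = 0.30, a_21 = 56.25/225 = 0.25, a_31 = 78.75/225 = 0.35
  a_12 = 65/650 = 0.10, a_22 = 65/650 = 0.10, a_32 = 32.5/650 = 0.05
  a_13 = 0/200 = 0.00, a_23 = 50/200 = 0.25, a_33 = 30/200 = 0.15
I − A =
  [   0.70    -0.10     0.00]
  [  -0.25     0.90    -0.25]
  [  -0.35    -0.05     0.85]
Cofactors of I−A, C_ij = (−1)^(i+j)·(minor ij) (rows/columns in the sector order above):
  C_11 = (0.90)(0.85) − (-0.25)(-0.05) = 0.7525
  C_12 = −[(-0.25)(0.85) − (-0.25)(-0.35)] = 0.3000
  C_13 = (-0.25)(-0.05) − (0.90)(-0.35) = 0.3275
  C_21 = −[(-0.10)(0.85) − (0.00)(-0.05)] = 0.0850
  C_22 = (0.70)(0.85) − (0.00)(-0.35) = 0.5950
  C_23 = −[(0.70)(-0.05) − (-0.10)(-0.35)] = 0.0700
  C_31 = (-0.10)(-0.25) − (0.00)(0.90) = 0.0250
  C_32 = −[(0.70)(-0.25) − (0.00)(-0.25)] = 0.1750
  C_33 = (0.70)(0.90) − (-0.10)(-0.25) = 0.6050
det(I−A) = Σ_j (I−A)_1j·C_1j = (0.70)(0.7525) + (-0.10)(0.3000) + (0.00)(0.3275) = 0.49675
adj(I−A) = Cᵀ =
  [ 0.7525   0.0850   0.0250]
  [ 0.3000   0.5950   0.1750]
  [ 0.3275   0.0700   0.6050]
(I − A)⁻¹ = adj(I−A) / det(I−A) ≈
  [   1.5148     0.1711     0.0503]
  [   0.6039     1.1978     0.3523]
  [   0.6593     0.1409     1.2179]
x = (I − A)⁻¹ d = adj(I−A)·d / det(I−A), with det(I−A) = 0.49675:
  x_1 = (0.7525·230 + 0.0850·120 + 0.0250·50) / 0.49675 = 184.525 / 0.49675 ≈ 371.465
  x_2 = (0.3000·230 + 0.5950·120 + 0.1750·50) / 0.49675 = 149.15 / 0.49675 ≈ 300.252
  x_3 = (0.3275·230 + 0.0700·120 + 0.6050·50) / 0.49675 = 113.975 / 0.49675 ≈ 229.441

x_1 = 371.465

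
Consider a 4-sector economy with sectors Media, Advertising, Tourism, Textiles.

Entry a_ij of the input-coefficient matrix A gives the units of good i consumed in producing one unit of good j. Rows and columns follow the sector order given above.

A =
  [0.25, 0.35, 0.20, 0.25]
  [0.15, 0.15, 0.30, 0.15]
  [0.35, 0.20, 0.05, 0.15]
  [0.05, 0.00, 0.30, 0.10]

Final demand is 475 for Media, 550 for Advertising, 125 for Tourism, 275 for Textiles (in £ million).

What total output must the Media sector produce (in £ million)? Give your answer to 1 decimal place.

I − A =
  [   0.75    -0.35    -0.20    -0.25]
  [  -0.15     0.85    -0.30    -0.15]
  [  -0.35    -0.20     0.95    -0.15]
  [  -0.05     0.00    -0.30     0.90]
Compute the cofactors C_ij = (−1)^(i+j)·(3×3 minor ij) of I−A; the adjugate is their transpose:
adj(I−A) = Cᵀ =
  [ 0.625500   0.334500   0.327000   0.284000]
  [ 0.241125   0.504875   0.272250   0.196500]
  [ 0.302625   0.245375   0.513250   0.210500]
  [ 0.135625   0.100375   0.189250   0.408500]
det(I−A) = Σ_j (I−A)_1j·C_1j = (0.75)(0.625500) + (-0.35)(0.241125) + (-0.20)(0.302625) + (-0.25)(0.135625) = 0.2903
(I − A)⁻¹ = adj(I−A) / det(I−A) ≈
  [   2.1547     1.1523     1.1264     0.9783]
  [   0.8306     1.7391     0.9378     0.6769]
  [   1.0425     0.8452     1.7680     0.7251]
  [   0.4672     0.3458     0.6519     1.4072]
x = (I − A)⁻¹ d = adj(I−A)·d / det(I−A), with det(I−A) = 0.2903:
  x_1 = (0.625500·475 + 0.334500·550 + 0.327000·125 + 0.284000·275) / 0.2903 = 600.0625 / 0.2903 ≈ 2067.0
  x_2 = (0.241125·475 + 0.504875·550 + 0.272250·125 + 0.196500·275) / 0.2903 = 480.284375 / 0.2903 ≈ 1654.4
  x_3 = (0.302625·475 + 0.245375·550 + 0.513250·125 + 0.210500·275) / 0.2903 = 400.746875 / 0.2903 ≈ 1380.5
  x_4 = (0.135625·475 + 0.100375·550 + 0.189250·125 + 0.408500·275) / 0.2903 = 255.621875 / 0.2903 ≈ 880.5

x_1 = 2067.0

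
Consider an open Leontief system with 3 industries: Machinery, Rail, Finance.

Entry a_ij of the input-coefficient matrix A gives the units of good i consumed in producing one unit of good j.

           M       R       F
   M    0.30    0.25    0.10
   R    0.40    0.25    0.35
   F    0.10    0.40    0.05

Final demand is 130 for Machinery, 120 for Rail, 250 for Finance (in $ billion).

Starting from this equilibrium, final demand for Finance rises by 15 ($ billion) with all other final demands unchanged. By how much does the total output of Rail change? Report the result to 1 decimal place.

Δx_R = 15.6

I − A =
  [   0.70    -0.25    -0.10]
  [  -0.40     0.75    -0.35]
  [  -0.10    -0.40     0.95]
Cofactors of I−A, C_ij = (−1)^(i+j)·(minor ij) (rows/columns in the sector order above):
  C_11 = (0.75)(0.95) − (-0.35)(-0.40) = 0.5725
  C_12 = −[(-0.40)(0.95) − (-0.35)(-0.10)] = 0.4150
  C_13 = (-0.40)(-0.40) − (0.75)(-0.10) = 0.2350
  C_21 = −[(-0.25)(0.95) − (-0.10)(-0.40)] = 0.2775
  C_22 = (0.70)(0.95) − (-0.10)(-0.10) = 0.6550
  C_23 = −[(0.70)(-0.40) − (-0.25)(-0.10)] = 0.3050
  C_31 = (-0.25)(-0.35) − (-0.10)(0.75) = 0.1625
  C_32 = −[(0.70)(-0.35) − (-0.10)(-0.40)] = 0.2850
  C_33 = (0.70)(0.75) − (-0.25)(-0.40) = 0.4250
det(I−A) = Σ_j (I−A)_1j·C_1j = (0.70)(0.5725) + (-0.25)(0.4150) + (-0.10)(0.2350) = 0.2735
adj(I−A) = Cᵀ =
  [ 0.5725   0.2775   0.1625]
  [ 0.4150   0.6550   0.2850]
  [ 0.2350   0.3050   0.4250]
(I − A)⁻¹ = adj(I−A) / det(I−A) ≈
  [   2.0932     1.0146     0.5941]
  [   1.5174     2.3949     1.0420]
  [   0.8592     1.1152     1.5539]
Δx = (I − A)⁻¹ Δd with Δd having +15 in the Finance component and 0 elsewhere.
So Δx_R = L_RF · (+15), where L_RF = adj(I−A)_RF / det(I−A) = 0.2850 / 0.2735.
Δx_R = 0.2850 × (+15) / 0.2735 = 4.275 / 0.2735 ≈ 15.6.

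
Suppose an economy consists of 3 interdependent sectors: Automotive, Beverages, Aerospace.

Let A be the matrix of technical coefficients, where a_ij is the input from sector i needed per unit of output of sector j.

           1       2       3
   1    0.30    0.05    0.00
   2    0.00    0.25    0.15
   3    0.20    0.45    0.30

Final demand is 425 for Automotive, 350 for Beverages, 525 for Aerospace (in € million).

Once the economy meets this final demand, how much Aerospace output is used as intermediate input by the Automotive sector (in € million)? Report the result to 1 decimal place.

I − A =
  [   0.70    -0.05     0.00]
  [   0.00     0.75    -0.15]
  [  -0.20    -0.45     0.70]
Cofactors of I−A, C_ij = (−1)^(i+j)·(minor ij) (rows/columns in the sector order above):
  C_11 = (0.75)(0.70) − (-0.15)(-0.45) = 0.4575
  C_12 = −[(0.00)(0.70) − (-0.15)(-0.20)] = 0.0300
  C_13 = (0.00)(-0.45) − (0.75)(-0.20) = 0.1500
  C_21 = −[(-0.05)(0.70) − (0.00)(-0.45)] = 0.0350
  C_22 = (0.70)(0.70) − (0.00)(-0.20) = 0.4900
  C_23 = −[(0.70)(-0.45) − (-0.05)(-0.20)] = 0.3250
  C_31 = (-0.05)(-0.15) − (0.00)(0.75) = 0.0075
  C_32 = −[(0.70)(-0.15) − (0.00)(0.00)] = 0.1050
  C_33 = (0.70)(0.75) − (-0.05)(0.00) = 0.5250
det(I−A) = Σ_j (I−A)_1j·C_1j = (0.70)(0.4575) + (-0.05)(0.0300) + (0.00)(0.1500) = 0.31875
adj(I−A) = Cᵀ =
  [ 0.4575   0.0350   0.0075]
  [ 0.0300   0.4900   0.1050]
  [ 0.1500   0.3250   0.5250]
(I − A)⁻¹ = adj(I−A) / det(I−A) ≈
  [   1.4353     0.1098     0.0235]
  [   0.0941     1.5373     0.3294]
  [   0.4706     1.0196     1.6471]
First solve x = (I − A)⁻¹ d = adj(I−A)·d / det(I−A); in particular x_1 = (0.4575·425 + 0.0350·350 + 0.0075·525) / 0.31875 = 210.625 / 0.31875 ≈ 660.784.
Intermediate flow from 3 to 1: z_31 = a_31 · x_1 = 0.20 × 210.625 / 0.31875 = 42.125 / 0.31875 ≈ 132.2.

z_31 = 132.2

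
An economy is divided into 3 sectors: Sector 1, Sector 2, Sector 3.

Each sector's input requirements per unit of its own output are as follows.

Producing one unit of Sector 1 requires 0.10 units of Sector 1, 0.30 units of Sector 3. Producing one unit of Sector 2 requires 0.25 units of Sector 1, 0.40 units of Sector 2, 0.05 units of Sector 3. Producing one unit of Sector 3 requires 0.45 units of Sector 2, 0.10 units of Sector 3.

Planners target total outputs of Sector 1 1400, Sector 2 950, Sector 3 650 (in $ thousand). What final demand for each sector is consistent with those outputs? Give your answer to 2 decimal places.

d_1 = 1022.50, d_2 = 277.50, d_3 = 117.50

I − A =
  [   0.90    -0.25     0.00]
  [   0.00     0.60    -0.45]
  [  -0.30    -0.05     0.90]
d = (I − A) x:
  d_1 = (+0.90)·1400 + (-0.25)·950 + (+0.00)·650 = 1022.50
  d_2 = (+0.00)·1400 + (+0.60)·950 + (-0.45)·650 = 277.50
  d_3 = (-0.30)·1400 + (-0.05)·950 + (+0.90)·650 = 117.50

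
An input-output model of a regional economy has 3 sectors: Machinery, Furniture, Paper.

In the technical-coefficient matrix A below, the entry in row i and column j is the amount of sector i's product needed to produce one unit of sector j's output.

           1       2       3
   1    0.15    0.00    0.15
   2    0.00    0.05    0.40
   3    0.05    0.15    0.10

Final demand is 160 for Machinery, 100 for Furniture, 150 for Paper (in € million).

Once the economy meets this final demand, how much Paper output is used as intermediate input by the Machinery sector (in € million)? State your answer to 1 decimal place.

z_31 = 11.3

I − A =
  [   0.85     0.00    -0.15]
  [   0.00     0.95    -0.40]
  [  -0.05    -0.15     0.90]
Cofactors of I−A, C_ij = (−1)^(i+j)·(minor ij) (rows/columns in the sector order above):
  C_11 = (0.95)(0.90) − (-0.40)(-0.15) = 0.7950
  C_12 = −[(0.00)(0.90) − (-0.40)(-0.05)] = 0.0200
  C_13 = (0.00)(-0.15) − (0.95)(-0.05) = 0.0475
  C_21 = −[(0.00)(0.90) − (-0.15)(-0.15)] = 0.0225
  C_22 = (0.85)(0.90) − (-0.15)(-0.05) = 0.7575
  C_23 = −[(0.85)(-0.15) − (0.00)(-0.05)] = 0.1275
  C_31 = (0.00)(-0.40) − (-0.15)(0.95) = 0.1425
  C_32 = −[(0.85)(-0.40) − (-0.15)(0.00)] = 0.3400
  C_33 = (0.85)(0.95) − (0.00)(0.00) = 0.8075
det(I−A) = Σ_j (I−A)_1j·C_1j = (0.85)(0.7950) + (0.00)(0.0200) + (-0.15)(0.0475) = 0.668625
adj(I−A) = Cᵀ =
  [ 0.7950   0.0225   0.1425]
  [ 0.0200   0.7575   0.3400]
  [ 0.0475   0.1275   0.8075]
(I − A)⁻¹ = adj(I−A) / det(I−A) ≈
  [   1.1890     0.0337     0.2131]
  [   0.0299     1.1329     0.5085]
  [   0.0710     0.1907     1.2077]
First solve x = (I − A)⁻¹ d = adj(I−A)·d / det(I−A); in particular x_1 = (0.7950·160 + 0.0225·100 + 0.1425·150) / 0.668625 = 150.825 / 0.668625 ≈ 225.575.
Intermediate flow from 3 to 1: z_31 = a_31 · x_1 = 0.05 × 150.825 / 0.668625 = 7.54125 / 0.668625 ≈ 11.3.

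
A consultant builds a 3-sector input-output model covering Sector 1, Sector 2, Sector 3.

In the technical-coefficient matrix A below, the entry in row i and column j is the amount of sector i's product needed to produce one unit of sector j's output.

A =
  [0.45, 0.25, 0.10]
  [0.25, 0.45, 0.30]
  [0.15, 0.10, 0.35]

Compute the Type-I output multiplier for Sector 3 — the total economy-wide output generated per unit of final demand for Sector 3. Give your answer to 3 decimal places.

I − A =
  [   0.55    -0.25    -0.10]
  [  -0.25     0.55    -0.30]
  [  -0.15    -0.10     0.65]
Cofactors of I−A, C_ij = (−1)^(i+j)·(minor ij) (rows/columns in the sector order above):
  C_11 = (0.55)(0.65) − (-0.30)(-0.10) = 0.3275
  C_12 = −[(-0.25)(0.65) − (-0.30)(-0.15)] = 0.2075
  C_13 = (-0.25)(-0.10) − (0.55)(-0.15) = 0.1075
  C_21 = −[(-0.25)(0.65) − (-0.10)(-0.10)] = 0.1725
  C_22 = (0.55)(0.65) − (-0.10)(-0.15) = 0.3425
  C_23 = −[(0.55)(-0.10) − (-0.25)(-0.15)] = 0.0925
  C_31 = (-0.25)(-0.30) − (-0.10)(0.55) = 0.1300
  C_32 = −[(0.55)(-0.30) − (-0.10)(-0.25)] = 0.1900
  C_33 = (0.55)(0.55) − (-0.25)(-0.25) = 0.2400
det(I−A) = Σ_j (I−A)_1j·C_1j = (0.55)(0.3275) + (-0.25)(0.2075) + (-0.10)(0.1075) = 0.1175
adj(I−A) = Cᵀ =
  [ 0.3275   0.1725   0.1300]
  [ 0.2075   0.3425   0.1900]
  [ 0.1075   0.0925   0.2400]
(I − A)⁻¹ = adj(I−A) / det(I−A) ≈
  [   2.7872     1.4681     1.1064]
  [   1.7660     2.9149     1.6170]
  [   0.9149     0.7872     2.0426]
The output multiplier for sector j is the column-j sum of the Leontief inverse (I − A)⁻¹ = adj(I−A) / det(I−A).
Column 3 of adj(I−A): (0.1300, 0.1900, 0.2400); det(I−A) = 0.1175.
m_3 = (0.1300 + 0.1900 + 0.2400) / 0.1175 = 0.56 / 0.1175 ≈ 4.766.

m_3 = 4.766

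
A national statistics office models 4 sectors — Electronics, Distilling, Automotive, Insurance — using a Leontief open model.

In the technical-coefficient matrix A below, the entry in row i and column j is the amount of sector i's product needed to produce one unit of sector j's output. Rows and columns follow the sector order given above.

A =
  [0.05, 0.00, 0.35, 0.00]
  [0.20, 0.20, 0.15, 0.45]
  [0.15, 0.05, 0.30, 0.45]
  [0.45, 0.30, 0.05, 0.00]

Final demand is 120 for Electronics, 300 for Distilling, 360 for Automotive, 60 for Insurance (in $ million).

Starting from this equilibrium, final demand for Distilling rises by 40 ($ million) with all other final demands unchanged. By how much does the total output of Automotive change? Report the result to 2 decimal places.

I − A =
  [   0.95     0.00    -0.35     0.00]
  [  -0.20     0.80    -0.15    -0.45]
  [  -0.15    -0.05     0.70    -0.45]
  [  -0.45    -0.30    -0.05     1.00]
Compute the cofactors C_ij = (−1)^(i+j)·(3×3 minor ij) of I−A; the adjugate is their transpose:
adj(I−A) = Cᵀ =
  [ 0.418625   0.064750   0.232750   0.133875]
  [ 0.333500   0.520250   0.304750   0.371250]
  [ 0.308875   0.175750   0.631750   0.363375]
  [ 0.303875   0.194000   0.227750   0.479375]
det(I−A) = Σ_j (I−A)_1j·C_1j = (0.95)(0.418625) + (0.00)(0.333500) + (-0.35)(0.308875) + (0.00)(0.303875) = 0.2895875
(I − A)⁻¹ = adj(I−A) / det(I−A) ≈
  [   1.4456     0.2236     0.8037     0.4623]
  [   1.1516     1.7965     1.0524     1.2820]
  [   1.0666     0.6069     2.1816     1.2548]
  [   1.0493     0.6699     0.7865     1.6554]
Δx = (I − A)⁻¹ Δd with Δd having +40 in the Distilling component and 0 elsewhere.
So Δx_3 = L_32 · (+40), where L_32 = adj(I−A)_32 / det(I−A) = 0.175750 / 0.2895875.
Δx_3 = 0.175750 × (+40) / 0.2895875 = 7.03 / 0.2895875 ≈ 24.28.

Δx_3 = 24.28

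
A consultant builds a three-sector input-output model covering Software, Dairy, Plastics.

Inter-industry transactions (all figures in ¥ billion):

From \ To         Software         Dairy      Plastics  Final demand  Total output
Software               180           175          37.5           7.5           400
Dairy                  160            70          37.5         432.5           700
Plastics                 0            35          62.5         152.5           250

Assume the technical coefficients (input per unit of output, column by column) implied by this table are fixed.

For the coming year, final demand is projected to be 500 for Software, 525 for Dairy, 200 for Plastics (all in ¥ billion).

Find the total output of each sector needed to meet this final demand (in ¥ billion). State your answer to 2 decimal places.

Technical coefficients a_ij = z_ij / X_j:
  a_SS = 180/400 = 0.45, a_DS = 160/400 = 0.40, a_PS = 0/400 = 0.00
  a_SD = 175/700 = 0.25, a_DD = 70/700 = 0.10, a_PD = 35/700 = 0.05
  a_SP = 37.5/250 = 0.15, a_DP = 37.5/250 = 0.15, a_PP = 62.5/250 = 0.25
I − A =
  [   0.55    -0.25    -0.15]
  [  -0.40     0.90    -0.15]
  [   0.00    -0.05     0.75]
Cofactors of I−A, C_ij = (−1)^(i+j)·(minor ij) (rows/columns in the sector order above):
  C_11 = (0.90)(0.75) − (-0.15)(-0.05) = 0.6675
  C_12 = −[(-0.40)(0.75) − (-0.15)(0.00)] = 0.3000
  C_13 = (-0.40)(-0.05) − (0.90)(0.00) = 0.0200
  C_21 = −[(-0.25)(0.75) − (-0.15)(-0.05)] = 0.1950
  C_22 = (0.55)(0.75) − (-0.15)(0.00) = 0.4125
  C_23 = −[(0.55)(-0.05) − (-0.25)(0.00)] = 0.0275
  C_31 = (-0.25)(-0.15) − (-0.15)(0.90) = 0.1725
  C_32 = −[(0.55)(-0.15) − (-0.15)(-0.40)] = 0.1425
  C_33 = (0.55)(0.90) − (-0.25)(-0.40) = 0.3950
det(I−A) = Σ_j (I−A)_1j·C_1j = (0.55)(0.6675) + (-0.25)(0.3000) + (-0.15)(0.0200) = 0.289125
adj(I−A) = Cᵀ =
  [ 0.6675   0.1950   0.1725]
  [ 0.3000   0.4125   0.1425]
  [ 0.0200   0.0275   0.3950]
(I − A)⁻¹ = adj(I−A) / det(I−A) ≈
  [   2.3087     0.6744     0.5966]
  [   1.0376     1.4267     0.4929]
  [   0.0692     0.0951     1.3662]
x = (I − A)⁻¹ d = adj(I−A)·d / det(I−A), with det(I−A) = 0.289125:
  x_S = (0.6675·500 + 0.1950·525 + 0.1725·200) / 0.289125 = 470.625 / 0.289125 ≈ 1627.76
  x_D = (0.3000·500 + 0.4125·525 + 0.1425·200) / 0.289125 = 395.0625 / 0.289125 ≈ 1366.41
  x_P = (0.0200·500 + 0.0275·525 + 0.3950·200) / 0.289125 = 103.4375 / 0.289125 ≈ 357.76

x_S = 1627.76, x_D = 1366.41, x_P = 357.76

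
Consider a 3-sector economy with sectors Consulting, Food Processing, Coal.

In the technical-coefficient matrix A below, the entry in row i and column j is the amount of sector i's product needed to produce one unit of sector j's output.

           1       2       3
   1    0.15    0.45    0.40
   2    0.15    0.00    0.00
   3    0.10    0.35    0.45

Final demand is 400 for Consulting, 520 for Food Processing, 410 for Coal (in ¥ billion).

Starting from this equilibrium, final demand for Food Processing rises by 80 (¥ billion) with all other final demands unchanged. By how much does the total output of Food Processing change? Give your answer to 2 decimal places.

I − A =
  [   0.85    -0.45    -0.40]
  [  -0.15     1.00     0.00]
  [  -0.10    -0.35     0.55]
Cofactors of I−A, C_ij = (−1)^(i+j)·(minor ij) (rows/columns in the sector order above):
  C_11 = (1.00)(0.55) − (0.00)(-0.35) = 0.5500
  C_12 = −[(-0.15)(0.55) − (0.00)(-0.10)] = 0.0825
  C_13 = (-0.15)(-0.35) − (1.00)(-0.10) = 0.1525
  C_21 = −[(-0.45)(0.55) − (-0.40)(-0.35)] = 0.3875
  C_22 = (0.85)(0.55) − (-0.40)(-0.10) = 0.4275
  C_23 = −[(0.85)(-0.35) − (-0.45)(-0.10)] = 0.3425
  C_31 = (-0.45)(0.00) − (-0.40)(1.00) = 0.4000
  C_32 = −[(0.85)(0.00) − (-0.40)(-0.15)] = 0.0600
  C_33 = (0.85)(1.00) − (-0.45)(-0.15) = 0.7825
det(I−A) = Σ_j (I−A)_1j·C_1j = (0.85)(0.5500) + (-0.45)(0.0825) + (-0.40)(0.1525) = 0.369375
adj(I−A) = Cᵀ =
  [ 0.5500   0.3875   0.4000]
  [ 0.0825   0.4275   0.0600]
  [ 0.1525   0.3425   0.7825]
(I − A)⁻¹ = adj(I−A) / det(I−A) ≈
  [   1.4890     1.0491     1.0829]
  [   0.2234     1.1574     0.1624]
  [   0.4129     0.9272     2.1184]
Δx = (I − A)⁻¹ Δd with Δd having +80 in the Food Processing component and 0 elsewhere.
So Δx_2 = L_22 · (+80), where L_22 = adj(I−A)_22 / det(I−A) = 0.4275 / 0.369375.
Δx_2 = 0.4275 × (+80) / 0.369375 = 34.20 / 0.369375 ≈ 92.59.

Δx_2 = 92.59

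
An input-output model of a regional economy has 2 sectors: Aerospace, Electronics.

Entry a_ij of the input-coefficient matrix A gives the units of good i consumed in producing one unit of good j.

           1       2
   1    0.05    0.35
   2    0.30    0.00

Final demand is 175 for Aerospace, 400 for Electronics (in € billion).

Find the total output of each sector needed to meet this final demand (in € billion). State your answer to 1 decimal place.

I − A =
  [   0.95    -0.35]
  [  -0.30     1.00]
det(I−A) = (0.95)(1.00) − (-0.35)(-0.30) = 0.8450
adj(I−A) = [[1.00, 0.35], [0.30, 0.95]]
(I − A)⁻¹ = adj(I−A) / det(I−A) ≈
  [   1.1834     0.4142]
  [   0.3550     1.1243]
x = (I − A)⁻¹ d = adj(I−A)·d / det(I−A), with det(I−A) = 0.8450:
  x_1 = (1.00·175 + 0.35·400) / 0.8450 = 315.00 / 0.8450 ≈ 372.8
  x_2 = (0.30·175 + 0.95·400) / 0.8450 = 432.50 / 0.8450 ≈ 511.8

x_1 = 372.8, x_2 = 511.8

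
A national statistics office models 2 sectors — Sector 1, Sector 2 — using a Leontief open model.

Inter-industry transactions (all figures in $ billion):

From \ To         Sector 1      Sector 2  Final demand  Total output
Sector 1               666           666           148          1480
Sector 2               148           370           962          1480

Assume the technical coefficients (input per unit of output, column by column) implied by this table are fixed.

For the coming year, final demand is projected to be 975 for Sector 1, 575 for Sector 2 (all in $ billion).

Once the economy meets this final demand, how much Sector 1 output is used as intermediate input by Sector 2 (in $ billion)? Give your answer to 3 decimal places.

Technical coefficients a_ij = z_ij / X_j:
  a_11 = 666/1480 = 0.45, a_21 = 148/1480 = 0.10
  a_12 = 666/1480 = 0.45, a_22 = 370/1480 = 0.25
I − A =
  [   0.55    -0.45]
  [  -0.10     0.75]
det(I−A) = (0.55)(0.75) − (-0.45)(-0.10) = 0.3675
adj(I−A) = [[0.75, 0.45], [0.10, 0.55]]
(I − A)⁻¹ = adj(I−A) / det(I−A) ≈
  [   2.0408     1.2245]
  [   0.2721     1.4966]
First solve x = (I − A)⁻¹ d = adj(I−A)·d / det(I−A); in particular x_2 = (0.10·975 + 0.55·575) / 0.3675 = 413.75 / 0.3675 ≈ 1125.85034.
Intermediate flow from 1 to 2: z_12 = a_12 · x_2 = 0.45 × 413.75 / 0.3675 = 186.1875 / 0.3675 ≈ 506.633.

z_12 = 506.633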